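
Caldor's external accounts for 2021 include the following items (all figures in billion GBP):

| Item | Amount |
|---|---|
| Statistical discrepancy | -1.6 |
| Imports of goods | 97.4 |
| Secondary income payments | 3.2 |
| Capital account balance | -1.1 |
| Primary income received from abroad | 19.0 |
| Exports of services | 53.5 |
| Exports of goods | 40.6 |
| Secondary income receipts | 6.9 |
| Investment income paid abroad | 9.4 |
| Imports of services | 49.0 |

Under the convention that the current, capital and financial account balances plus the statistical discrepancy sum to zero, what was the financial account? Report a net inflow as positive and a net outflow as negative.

Goods balance = 40.6 - 97.4 = -56.8
Services balance = 53.5 - 49.0 = 4.5
Trade balance (goods + services) = -56.8 + 4.5 = -52.3
Net primary income = 19.0 - 9.4 = 9.6
Net secondary income = 6.9 - 3.2 = 3.7
Current account = -52.3 + 9.6 + 3.7 = -39.0
Financial account = -(-39.0 + (-1.1) + (-1.6)) = 41.7

41.7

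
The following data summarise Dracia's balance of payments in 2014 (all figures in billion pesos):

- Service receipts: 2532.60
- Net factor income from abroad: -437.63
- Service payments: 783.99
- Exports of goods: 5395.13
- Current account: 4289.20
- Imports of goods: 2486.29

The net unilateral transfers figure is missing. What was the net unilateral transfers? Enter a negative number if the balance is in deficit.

Current account = goods balance + services balance + net primary income + net secondary income
Sum of the known components = 4219.82
Net unilateral transfers = CA - (known components) = 4289.20 - 4219.82 = 69.38

69.38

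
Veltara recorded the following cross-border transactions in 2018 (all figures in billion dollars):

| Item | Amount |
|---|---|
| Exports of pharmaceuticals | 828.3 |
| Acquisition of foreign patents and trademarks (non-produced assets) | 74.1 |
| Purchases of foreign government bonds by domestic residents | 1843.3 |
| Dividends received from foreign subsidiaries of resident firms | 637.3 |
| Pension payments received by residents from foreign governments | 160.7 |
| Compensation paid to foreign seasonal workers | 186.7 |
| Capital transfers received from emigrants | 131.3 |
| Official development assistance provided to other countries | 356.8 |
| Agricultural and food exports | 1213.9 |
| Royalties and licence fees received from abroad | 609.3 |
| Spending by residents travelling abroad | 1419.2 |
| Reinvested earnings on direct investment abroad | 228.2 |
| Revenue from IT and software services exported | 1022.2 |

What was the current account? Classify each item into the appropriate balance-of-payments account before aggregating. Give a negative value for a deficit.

Goods: 828.3 + 1213.9 = 2042.2
Services: -1419.2 + 1022.2 + 609.3 = 212.3
Primary income: 637.3 - 186.7 + 228.2 = 678.8
Secondary income: 160.7 - 356.8 = -196.1
Current account = 2042.2 + 212.3 + 678.8 + (-196.1) = 2737.2
(Excluded from the current account — capital account: acquisition of foreign patents and trademarks (non-produced assets) 74.1, capital transfers received from emigrants 131.3; financial account: purchases of foreign government bonds by domestic residents 1843.3.)

2737.2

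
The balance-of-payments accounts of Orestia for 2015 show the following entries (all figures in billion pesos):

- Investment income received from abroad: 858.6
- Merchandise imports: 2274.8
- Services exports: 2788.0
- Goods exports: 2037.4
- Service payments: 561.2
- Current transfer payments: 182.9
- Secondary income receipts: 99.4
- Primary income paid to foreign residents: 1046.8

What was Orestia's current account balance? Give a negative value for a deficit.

Goods balance = 2037.4 - 2274.8 = -237.4
Services balance = 2788.0 - 561.2 = 2226.8
Trade balance (goods + services) = -237.4 + 2226.8 = 1989.4
Net primary income = 858.6 - 1046.8 = -188.2
Net secondary income = 99.4 - 182.9 = -83.5
Current account = 1989.4 + (-188.2) + (-83.5) = 1717.7

1717.7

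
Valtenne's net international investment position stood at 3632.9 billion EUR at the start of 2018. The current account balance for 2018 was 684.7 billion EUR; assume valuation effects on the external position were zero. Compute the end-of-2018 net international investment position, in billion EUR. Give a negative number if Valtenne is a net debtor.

4317.6

With no valuation effects, change in NIIP = current account = 684.7
End-of-year NIIP = 3632.9 + 684.7 = 4317.6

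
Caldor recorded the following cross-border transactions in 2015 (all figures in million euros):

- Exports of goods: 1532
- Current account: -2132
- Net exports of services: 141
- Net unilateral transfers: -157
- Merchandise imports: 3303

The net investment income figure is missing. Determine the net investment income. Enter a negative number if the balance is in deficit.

-345

Current account = goods balance + services balance + net primary income + net secondary income
Sum of the known components = -1787
Net investment income = CA - (known components) = -2132 - (-1787) = -345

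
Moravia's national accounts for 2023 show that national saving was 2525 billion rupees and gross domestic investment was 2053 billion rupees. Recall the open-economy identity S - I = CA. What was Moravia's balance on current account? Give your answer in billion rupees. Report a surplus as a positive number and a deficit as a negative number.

CA = S - I = 2525 - 2053 = 472

472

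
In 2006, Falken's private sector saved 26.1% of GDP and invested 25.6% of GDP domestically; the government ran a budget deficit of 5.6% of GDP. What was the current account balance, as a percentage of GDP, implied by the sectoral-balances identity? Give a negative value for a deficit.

By the sectoral-balances identity, CA = (S_private - I) + (T - G).
Private balance = 26.1 - 25.6 = 0.5
Government balance (T - G) = -5.6
CA = 0.5 + (-5.6) = -5.1

-5.1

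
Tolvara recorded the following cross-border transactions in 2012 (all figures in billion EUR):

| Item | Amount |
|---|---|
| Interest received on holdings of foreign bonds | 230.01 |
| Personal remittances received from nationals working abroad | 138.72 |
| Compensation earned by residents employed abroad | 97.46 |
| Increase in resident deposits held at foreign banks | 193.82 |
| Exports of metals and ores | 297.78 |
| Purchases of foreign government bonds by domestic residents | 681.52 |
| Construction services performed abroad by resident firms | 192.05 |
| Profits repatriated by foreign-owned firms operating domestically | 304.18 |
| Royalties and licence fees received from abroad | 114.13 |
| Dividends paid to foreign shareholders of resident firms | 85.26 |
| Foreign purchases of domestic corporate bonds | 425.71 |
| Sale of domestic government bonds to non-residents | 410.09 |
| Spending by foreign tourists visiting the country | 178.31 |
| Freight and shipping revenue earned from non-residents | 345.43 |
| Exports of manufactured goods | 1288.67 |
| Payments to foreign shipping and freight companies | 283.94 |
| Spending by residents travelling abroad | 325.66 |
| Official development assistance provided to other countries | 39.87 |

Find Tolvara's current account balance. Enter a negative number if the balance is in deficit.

1843.65

Goods: 297.78 + 1288.67 = 1586.45
Services: 345.43 - 283.94 + 114.13 - 325.66 + 178.31 + 192.05 = 220.32
Primary income: -304.18 - 85.26 + 230.01 + 97.46 = -61.97
Secondary income: -39.87 + 138.72 = 98.85
Current account = 1586.45 + 220.32 + (-61.97) + 98.85 = 1843.65
(Excluded from the current account — financial account: increase in resident deposits held at foreign banks 193.82, purchases of foreign government bonds by domestic residents 681.52, foreign purchases of domestic corporate bonds 425.71, sale of domestic government bonds to non-residents 410.09.)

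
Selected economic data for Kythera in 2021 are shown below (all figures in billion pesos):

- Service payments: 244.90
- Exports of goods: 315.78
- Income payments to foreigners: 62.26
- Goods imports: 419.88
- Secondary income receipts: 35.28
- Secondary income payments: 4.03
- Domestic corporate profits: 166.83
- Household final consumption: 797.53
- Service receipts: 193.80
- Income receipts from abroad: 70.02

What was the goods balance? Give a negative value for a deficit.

-104.10

Goods balance = 315.78 - 419.88 = -104.10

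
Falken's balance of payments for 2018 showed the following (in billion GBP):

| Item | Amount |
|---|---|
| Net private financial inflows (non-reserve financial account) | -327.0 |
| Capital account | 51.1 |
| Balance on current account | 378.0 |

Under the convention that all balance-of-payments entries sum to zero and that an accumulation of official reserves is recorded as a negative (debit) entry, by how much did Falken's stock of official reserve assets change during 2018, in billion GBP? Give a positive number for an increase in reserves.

102.1

Official reserve transactions balance = -(378.0 + 51.1 + (-327.0)) = -102.1
An accumulation of reserves is recorded as a debit (negative entry), so the change in the stock of reserves is the negative of that balance.
Change in official reserves = -(-102.1) = 102.1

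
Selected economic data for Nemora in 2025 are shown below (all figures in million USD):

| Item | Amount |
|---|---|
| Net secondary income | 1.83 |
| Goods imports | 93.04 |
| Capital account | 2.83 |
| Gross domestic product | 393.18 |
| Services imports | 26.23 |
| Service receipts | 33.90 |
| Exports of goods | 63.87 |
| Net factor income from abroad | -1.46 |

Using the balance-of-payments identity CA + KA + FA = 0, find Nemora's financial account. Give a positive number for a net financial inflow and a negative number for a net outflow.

18.30

Goods balance = 63.87 - 93.04 = -29.17
Services balance = 33.90 - 26.23 = 7.67
Trade balance (goods + services) = -29.17 + 7.67 = -21.50
Net primary income = -1.46
Net secondary income = 1.83
Current account = -21.50 + (-1.46) + 1.83 = -21.13
Financial account = -(-21.13 + 2.83) = 18.30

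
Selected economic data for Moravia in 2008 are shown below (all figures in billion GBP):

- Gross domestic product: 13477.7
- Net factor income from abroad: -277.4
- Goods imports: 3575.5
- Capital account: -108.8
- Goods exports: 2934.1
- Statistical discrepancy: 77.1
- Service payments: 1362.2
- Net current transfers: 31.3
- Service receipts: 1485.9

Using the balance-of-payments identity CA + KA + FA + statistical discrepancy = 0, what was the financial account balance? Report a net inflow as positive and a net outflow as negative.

795.5

Goods balance = 2934.1 - 3575.5 = -641.4
Services balance = 1485.9 - 1362.2 = 123.7
Trade balance (goods + services) = -641.4 + 123.7 = -517.7
Net primary income = -277.4
Net secondary income = 31.3
Current account = -517.7 + (-277.4) + 31.3 = -763.8
Financial account = -(-763.8 + (-108.8) + 77.1) = 795.5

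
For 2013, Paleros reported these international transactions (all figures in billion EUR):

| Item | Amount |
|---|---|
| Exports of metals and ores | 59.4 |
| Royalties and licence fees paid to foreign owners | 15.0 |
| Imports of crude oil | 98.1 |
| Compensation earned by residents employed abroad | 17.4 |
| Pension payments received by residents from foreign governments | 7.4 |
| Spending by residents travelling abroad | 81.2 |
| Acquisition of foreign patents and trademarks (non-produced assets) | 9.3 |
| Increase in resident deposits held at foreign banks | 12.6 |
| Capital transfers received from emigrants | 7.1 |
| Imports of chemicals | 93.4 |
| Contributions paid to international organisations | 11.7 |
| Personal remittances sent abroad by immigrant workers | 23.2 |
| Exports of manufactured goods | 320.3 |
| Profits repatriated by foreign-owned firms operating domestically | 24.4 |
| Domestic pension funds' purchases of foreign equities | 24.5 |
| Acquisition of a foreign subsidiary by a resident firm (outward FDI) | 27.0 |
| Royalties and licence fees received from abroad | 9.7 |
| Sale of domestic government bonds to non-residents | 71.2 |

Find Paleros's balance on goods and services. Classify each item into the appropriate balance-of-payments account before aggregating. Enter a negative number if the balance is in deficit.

101.7

Goods: 320.3 - 93.4 - 98.1 + 59.4 = 188.2
Services: -15.0 + 9.7 - 81.2 = -86.5
Trade balance = 188.2 + (-86.5) = 101.7
(Excluded from the trade balance — primary income: compensation earned by residents employed abroad 17.4, profits repatriated by foreign-owned firms operating domestically 24.4; secondary income: pension payments received by residents from foreign governments 7.4, contributions paid to international organisations 11.7, personal remittances sent abroad by immigrant workers 23.2; capital account: acquisition of foreign patents and trademarks (non-produced assets) 9.3, capital transfers received from emigrants 7.1; financial account: increase in resident deposits held at foreign banks 12.6, domestic pension funds' purchases of foreign equities 24.5, acquisition of a foreign subsidiary by a resident firm (outward FDI) 27.0, sale of domestic government bonds to non-residents 71.2.)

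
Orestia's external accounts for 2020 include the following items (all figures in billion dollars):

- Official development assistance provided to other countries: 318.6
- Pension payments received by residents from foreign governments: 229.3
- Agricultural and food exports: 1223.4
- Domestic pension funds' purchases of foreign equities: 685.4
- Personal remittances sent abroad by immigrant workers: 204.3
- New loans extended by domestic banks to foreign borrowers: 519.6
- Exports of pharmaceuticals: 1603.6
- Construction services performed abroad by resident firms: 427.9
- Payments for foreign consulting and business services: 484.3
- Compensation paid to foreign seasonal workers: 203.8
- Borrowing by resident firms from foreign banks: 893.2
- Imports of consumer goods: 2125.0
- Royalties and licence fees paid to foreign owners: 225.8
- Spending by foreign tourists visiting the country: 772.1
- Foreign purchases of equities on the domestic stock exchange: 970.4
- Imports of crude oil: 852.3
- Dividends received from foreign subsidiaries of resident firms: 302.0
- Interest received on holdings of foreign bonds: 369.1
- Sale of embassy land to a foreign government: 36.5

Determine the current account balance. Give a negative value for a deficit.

513.3

Goods: -2125.0 - 852.3 + 1223.4 + 1603.6 = -150.3
Services: -484.3 - 225.8 + 427.9 + 772.1 = 489.9
Primary income: 369.1 + 302.0 - 203.8 = 467.3
Secondary income: -318.6 + 229.3 - 204.3 = -293.6
Current account = (-150.3) + 489.9 + 467.3 + (-293.6) = 513.3
(Excluded from the current account — financial account: domestic pension funds' purchases of foreign equities 685.4, new loans extended by domestic banks to foreign borrowers 519.6, borrowing by resident firms from foreign banks 893.2, foreign purchases of equities on the domestic stock exchange 970.4; capital account: sale of embassy land to a foreign government 36.5.)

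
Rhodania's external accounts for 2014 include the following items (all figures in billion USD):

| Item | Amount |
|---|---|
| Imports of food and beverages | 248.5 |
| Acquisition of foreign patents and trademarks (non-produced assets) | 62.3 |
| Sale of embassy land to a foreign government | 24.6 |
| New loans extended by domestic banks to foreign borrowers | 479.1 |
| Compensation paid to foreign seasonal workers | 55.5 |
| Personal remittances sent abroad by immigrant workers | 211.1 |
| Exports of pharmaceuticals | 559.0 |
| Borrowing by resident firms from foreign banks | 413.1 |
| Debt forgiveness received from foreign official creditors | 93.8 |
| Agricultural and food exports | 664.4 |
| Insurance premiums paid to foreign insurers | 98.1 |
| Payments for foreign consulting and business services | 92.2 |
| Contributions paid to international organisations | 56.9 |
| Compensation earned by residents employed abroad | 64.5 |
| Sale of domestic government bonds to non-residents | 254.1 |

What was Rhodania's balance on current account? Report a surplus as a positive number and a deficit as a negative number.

Goods: -248.5 + 559.0 + 664.4 = 974.9
Services: -98.1 - 92.2 = -190.3
Primary income: 64.5 - 55.5 = 9.0
Secondary income: -211.1 - 56.9 = -268.0
Current account = 974.9 + (-190.3) + 9.0 + (-268.0) = 525.6
(Excluded from the current account — capital account: acquisition of foreign patents and trademarks (non-produced assets) 62.3, sale of embassy land to a foreign government 24.6, debt forgiveness received from foreign official creditors 93.8; financial account: new loans extended by domestic banks to foreign borrowers 479.1, borrowing by resident firms from foreign banks 413.1, sale of domestic government bonds to non-residents 254.1.)

525.6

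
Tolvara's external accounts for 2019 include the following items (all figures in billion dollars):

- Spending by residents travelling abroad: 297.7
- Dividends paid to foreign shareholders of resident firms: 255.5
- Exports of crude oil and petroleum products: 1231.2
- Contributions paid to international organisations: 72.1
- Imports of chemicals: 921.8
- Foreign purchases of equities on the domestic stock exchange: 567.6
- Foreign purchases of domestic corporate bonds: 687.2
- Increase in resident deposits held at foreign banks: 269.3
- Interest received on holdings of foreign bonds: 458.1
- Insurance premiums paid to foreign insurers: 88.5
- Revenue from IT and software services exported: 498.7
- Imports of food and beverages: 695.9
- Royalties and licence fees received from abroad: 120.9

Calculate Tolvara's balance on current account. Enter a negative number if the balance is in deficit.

-22.6

Goods: -695.9 + 1231.2 - 921.8 = -386.5
Services: -297.7 - 88.5 + 498.7 + 120.9 = 233.4
Primary income: -255.5 + 458.1 = 202.6
Secondary income: -72.1
Current account = (-386.5) + 233.4 + 202.6 + (-72.1) = -22.6
(Excluded from the current account — financial account: foreign purchases of equities on the domestic stock exchange 567.6, foreign purchases of domestic corporate bonds 687.2, increase in resident deposits held at foreign banks 269.3.)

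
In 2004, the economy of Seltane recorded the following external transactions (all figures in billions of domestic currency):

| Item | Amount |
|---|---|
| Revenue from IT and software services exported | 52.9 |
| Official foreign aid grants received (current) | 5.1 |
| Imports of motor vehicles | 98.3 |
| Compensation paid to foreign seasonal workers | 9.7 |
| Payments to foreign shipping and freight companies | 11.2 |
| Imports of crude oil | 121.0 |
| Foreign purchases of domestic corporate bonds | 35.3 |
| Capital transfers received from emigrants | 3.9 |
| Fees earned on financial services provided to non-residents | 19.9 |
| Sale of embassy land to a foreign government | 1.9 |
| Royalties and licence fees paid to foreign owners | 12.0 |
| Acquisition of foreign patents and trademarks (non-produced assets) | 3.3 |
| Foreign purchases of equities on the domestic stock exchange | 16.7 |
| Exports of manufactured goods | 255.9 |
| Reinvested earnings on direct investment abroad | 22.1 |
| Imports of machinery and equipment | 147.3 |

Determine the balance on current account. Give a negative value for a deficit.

Goods: -147.3 + 255.9 - 121.0 - 98.3 = -110.7
Services: -11.2 + 52.9 + 19.9 - 12.0 = 49.6
Primary income: -9.7 + 22.1 = 12.4
Secondary income: 5.1
Current account = (-110.7) + 49.6 + 12.4 + 5.1 = -43.6
(Excluded from the current account — financial account: foreign purchases of domestic corporate bonds 35.3, foreign purchases of equities on the domestic stock exchange 16.7; capital account: capital transfers received from emigrants 3.9, sale of embassy land to a foreign government 1.9, acquisition of foreign patents and trademarks (non-produced assets) 3.3.)

-43.6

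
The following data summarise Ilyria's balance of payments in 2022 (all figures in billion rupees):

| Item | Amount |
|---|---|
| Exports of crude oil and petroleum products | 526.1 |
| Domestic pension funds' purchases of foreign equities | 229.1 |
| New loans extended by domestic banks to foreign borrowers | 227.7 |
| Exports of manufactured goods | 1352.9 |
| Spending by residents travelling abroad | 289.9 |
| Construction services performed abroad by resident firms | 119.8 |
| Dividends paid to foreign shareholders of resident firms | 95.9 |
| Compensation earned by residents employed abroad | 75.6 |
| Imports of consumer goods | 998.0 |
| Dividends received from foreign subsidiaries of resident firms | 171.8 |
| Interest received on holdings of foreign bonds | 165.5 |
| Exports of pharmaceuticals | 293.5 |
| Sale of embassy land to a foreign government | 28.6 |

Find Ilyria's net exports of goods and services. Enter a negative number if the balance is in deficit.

1004.4

Goods: 526.1 - 998.0 + 1352.9 + 293.5 = 1174.5
Services: -289.9 + 119.8 = -170.1
Trade balance = 1174.5 + (-170.1) = 1004.4
(Excluded from the trade balance — financial account: domestic pension funds' purchases of foreign equities 229.1, new loans extended by domestic banks to foreign borrowers 227.7; primary income: dividends paid to foreign shareholders of resident firms 95.9, compensation earned by residents employed abroad 75.6, dividends received from foreign subsidiaries of resident firms 171.8, interest received on holdings of foreign bonds 165.5; capital account: sale of embassy land to a foreign government 28.6.)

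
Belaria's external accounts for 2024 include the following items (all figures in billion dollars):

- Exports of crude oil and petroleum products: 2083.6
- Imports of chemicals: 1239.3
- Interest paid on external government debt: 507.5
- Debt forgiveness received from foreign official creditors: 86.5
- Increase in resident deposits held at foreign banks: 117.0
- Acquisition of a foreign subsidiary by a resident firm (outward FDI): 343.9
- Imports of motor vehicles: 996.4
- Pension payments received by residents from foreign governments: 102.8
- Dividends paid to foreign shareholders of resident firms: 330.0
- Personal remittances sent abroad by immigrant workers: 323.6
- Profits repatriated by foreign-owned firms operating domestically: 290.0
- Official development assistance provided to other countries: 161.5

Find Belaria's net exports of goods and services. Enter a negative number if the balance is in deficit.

Goods: 2083.6 - 1239.3 - 996.4 = -152.1
Trade balance = -152.1 + 0.0 = -152.1
(Excluded from the trade balance — primary income: interest paid on external government debt 507.5, dividends paid to foreign shareholders of resident firms 330.0, profits repatriated by foreign-owned firms operating domestically 290.0; capital account: debt forgiveness received from foreign official creditors 86.5; financial account: increase in resident deposits held at foreign banks 117.0, acquisition of a foreign subsidiary by a resident firm (outward FDI) 343.9; secondary income: pension payments received by residents from foreign governments 102.8, personal remittances sent abroad by immigrant workers 323.6, official development assistance provided to other countries 161.5.)

-152.1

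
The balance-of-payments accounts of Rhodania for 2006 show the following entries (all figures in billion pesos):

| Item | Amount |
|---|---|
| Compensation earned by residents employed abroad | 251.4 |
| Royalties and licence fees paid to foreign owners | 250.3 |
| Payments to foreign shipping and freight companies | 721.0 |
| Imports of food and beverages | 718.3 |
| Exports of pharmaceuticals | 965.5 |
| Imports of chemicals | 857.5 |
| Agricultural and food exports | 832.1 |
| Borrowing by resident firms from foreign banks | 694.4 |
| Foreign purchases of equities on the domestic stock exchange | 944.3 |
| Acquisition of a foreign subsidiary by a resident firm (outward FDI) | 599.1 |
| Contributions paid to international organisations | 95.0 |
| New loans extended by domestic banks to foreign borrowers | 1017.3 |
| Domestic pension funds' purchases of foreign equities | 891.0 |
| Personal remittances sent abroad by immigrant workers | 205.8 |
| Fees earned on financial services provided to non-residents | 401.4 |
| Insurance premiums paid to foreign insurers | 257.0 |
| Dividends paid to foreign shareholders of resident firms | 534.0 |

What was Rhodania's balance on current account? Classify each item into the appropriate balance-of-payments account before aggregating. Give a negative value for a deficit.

Goods: 965.5 - 718.3 - 857.5 + 832.1 = 221.8
Services: 401.4 - 721.0 - 257.0 - 250.3 = -826.9
Primary income: -534.0 + 251.4 = -282.6
Secondary income: -95.0 - 205.8 = -300.8
Current account = 221.8 + (-826.9) + (-282.6) + (-300.8) = -1188.5
(Excluded from the current account — financial account: borrowing by resident firms from foreign banks 694.4, foreign purchases of equities on the domestic stock exchange 944.3, acquisition of a foreign subsidiary by a resident firm (outward FDI) 599.1, new loans extended by domestic banks to foreign borrowers 1017.3, domestic pension funds' purchases of foreign equities 891.0.)

-1188.5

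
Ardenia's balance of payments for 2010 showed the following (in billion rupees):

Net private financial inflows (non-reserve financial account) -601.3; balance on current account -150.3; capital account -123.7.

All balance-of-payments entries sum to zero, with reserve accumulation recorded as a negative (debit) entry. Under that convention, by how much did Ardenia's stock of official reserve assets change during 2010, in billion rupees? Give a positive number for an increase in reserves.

-875.3

Official reserve transactions balance = -((-150.3) + (-123.7) + (-601.3)) = 875.3
An accumulation of reserves is recorded as a debit (negative entry), so the change in the stock of reserves is the negative of that balance.
Change in official reserves = -(875.3) = -875.3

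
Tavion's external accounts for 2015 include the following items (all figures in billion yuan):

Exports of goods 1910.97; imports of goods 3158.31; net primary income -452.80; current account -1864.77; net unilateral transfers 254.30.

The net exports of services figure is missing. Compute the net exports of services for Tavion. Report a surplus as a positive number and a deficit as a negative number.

-418.93

Current account = goods balance + services balance + net primary income + net secondary income
Sum of the known components = -1445.84
Net exports of services = CA - (known components) = -1864.77 - (-1445.84) = -418.93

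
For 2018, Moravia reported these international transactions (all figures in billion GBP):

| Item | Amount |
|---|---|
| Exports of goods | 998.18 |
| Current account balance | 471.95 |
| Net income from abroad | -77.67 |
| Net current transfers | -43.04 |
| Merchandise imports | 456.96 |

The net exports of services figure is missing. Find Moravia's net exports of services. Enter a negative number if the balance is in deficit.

51.44

Current account = goods balance + services balance + net primary income + net secondary income
Sum of the known components = 420.51
Net exports of services = CA - (known components) = 471.95 - 420.51 = 51.44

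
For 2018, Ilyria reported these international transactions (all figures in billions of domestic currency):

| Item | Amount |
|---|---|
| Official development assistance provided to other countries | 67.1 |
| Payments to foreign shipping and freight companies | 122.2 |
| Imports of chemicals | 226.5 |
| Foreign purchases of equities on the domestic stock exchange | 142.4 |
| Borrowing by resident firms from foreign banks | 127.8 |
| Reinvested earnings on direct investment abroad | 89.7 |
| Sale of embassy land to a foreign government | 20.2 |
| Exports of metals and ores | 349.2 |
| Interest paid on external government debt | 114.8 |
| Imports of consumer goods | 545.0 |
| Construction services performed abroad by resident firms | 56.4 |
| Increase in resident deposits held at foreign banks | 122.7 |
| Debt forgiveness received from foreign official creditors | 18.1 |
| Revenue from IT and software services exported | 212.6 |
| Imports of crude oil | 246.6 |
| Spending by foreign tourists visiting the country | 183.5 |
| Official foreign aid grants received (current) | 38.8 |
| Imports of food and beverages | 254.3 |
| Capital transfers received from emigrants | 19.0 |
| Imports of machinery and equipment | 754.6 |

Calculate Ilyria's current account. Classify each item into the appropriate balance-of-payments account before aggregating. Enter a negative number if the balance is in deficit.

-1400.9

Goods: -754.6 - 226.5 - 246.6 + 349.2 - 545.0 - 254.3 = -1677.8
Services: 183.5 + 56.4 + 212.6 - 122.2 = 330.3
Primary income: 89.7 - 114.8 = -25.1
Secondary income: 38.8 - 67.1 = -28.3
Current account = (-1677.8) + 330.3 + (-25.1) + (-28.3) = -1400.9
(Excluded from the current account — financial account: foreign purchases of equities on the domestic stock exchange 142.4, borrowing by resident firms from foreign banks 127.8, increase in resident deposits held at foreign banks 122.7; capital account: sale of embassy land to a foreign government 20.2, debt forgiveness received from foreign official creditors 18.1, capital transfers received from emigrants 19.0.)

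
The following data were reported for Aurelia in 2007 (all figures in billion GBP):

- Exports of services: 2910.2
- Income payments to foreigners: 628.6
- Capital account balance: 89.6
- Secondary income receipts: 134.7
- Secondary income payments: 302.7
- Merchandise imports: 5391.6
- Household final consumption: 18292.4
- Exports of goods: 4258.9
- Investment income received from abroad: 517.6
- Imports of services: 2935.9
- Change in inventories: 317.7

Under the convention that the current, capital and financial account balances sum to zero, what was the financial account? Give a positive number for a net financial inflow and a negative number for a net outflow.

Goods balance = 4258.9 - 5391.6 = -1132.7
Services balance = 2910.2 - 2935.9 = -25.7
Trade balance (goods + services) = -1132.7 + (-25.7) = -1158.4
Net primary income = 517.6 - 628.6 = -111.0
Net secondary income = 134.7 - 302.7 = -168.0
Current account = -1158.4 + (-111.0) + (-168.0) = -1437.4
Financial account = -(-1437.4 + 89.6) = 1347.8

1347.8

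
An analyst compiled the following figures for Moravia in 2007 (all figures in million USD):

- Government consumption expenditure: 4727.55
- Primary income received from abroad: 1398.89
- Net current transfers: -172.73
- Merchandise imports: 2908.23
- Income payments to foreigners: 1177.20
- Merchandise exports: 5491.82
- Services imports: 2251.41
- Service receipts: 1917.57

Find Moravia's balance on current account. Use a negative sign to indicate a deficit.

2298.71

Goods balance = 5491.82 - 2908.23 = 2583.59
Services balance = 1917.57 - 2251.41 = -333.84
Trade balance (goods + services) = 2583.59 + (-333.84) = 2249.75
Net primary income = 1398.89 - 1177.20 = 221.69
Net secondary income = -172.73
Current account = 2249.75 + 221.69 + (-172.73) = 2298.71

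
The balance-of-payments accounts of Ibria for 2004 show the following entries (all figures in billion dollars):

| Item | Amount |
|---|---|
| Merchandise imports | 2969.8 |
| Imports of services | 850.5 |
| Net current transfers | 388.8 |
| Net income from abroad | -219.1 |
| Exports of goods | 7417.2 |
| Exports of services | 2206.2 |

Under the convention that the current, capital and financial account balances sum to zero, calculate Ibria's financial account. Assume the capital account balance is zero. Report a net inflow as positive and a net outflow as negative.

Goods balance = 7417.2 - 2969.8 = 4447.4
Services balance = 2206.2 - 850.5 = 1355.7
Trade balance (goods + services) = 4447.4 + 1355.7 = 5803.1
Net primary income = -219.1
Net secondary income = 388.8
Current account = 5803.1 + (-219.1) + 388.8 = 5972.8
Financial account = -(5972.8) = -5972.8

-5972.8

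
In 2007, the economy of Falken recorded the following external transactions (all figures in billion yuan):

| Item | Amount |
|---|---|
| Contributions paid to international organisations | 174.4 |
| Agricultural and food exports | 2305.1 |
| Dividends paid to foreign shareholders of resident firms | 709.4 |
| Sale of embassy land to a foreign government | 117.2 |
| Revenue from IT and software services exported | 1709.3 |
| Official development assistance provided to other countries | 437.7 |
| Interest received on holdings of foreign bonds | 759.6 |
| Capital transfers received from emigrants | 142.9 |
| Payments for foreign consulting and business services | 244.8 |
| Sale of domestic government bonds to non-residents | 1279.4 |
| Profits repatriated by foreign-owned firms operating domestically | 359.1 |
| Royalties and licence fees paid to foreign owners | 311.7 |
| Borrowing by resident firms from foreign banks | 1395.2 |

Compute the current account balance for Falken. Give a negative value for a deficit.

2536.9

Goods: 2305.1
Services: -244.8 - 311.7 + 1709.3 = 1152.8
Primary income: -709.4 - 359.1 + 759.6 = -308.9
Secondary income: -174.4 - 437.7 = -612.1
Current account = 2305.1 + 1152.8 + (-308.9) + (-612.1) = 2536.9
(Excluded from the current account — capital account: sale of embassy land to a foreign government 117.2, capital transfers received from emigrants 142.9; financial account: sale of domestic government bonds to non-residents 1279.4, borrowing by resident firms from foreign banks 1395.2.)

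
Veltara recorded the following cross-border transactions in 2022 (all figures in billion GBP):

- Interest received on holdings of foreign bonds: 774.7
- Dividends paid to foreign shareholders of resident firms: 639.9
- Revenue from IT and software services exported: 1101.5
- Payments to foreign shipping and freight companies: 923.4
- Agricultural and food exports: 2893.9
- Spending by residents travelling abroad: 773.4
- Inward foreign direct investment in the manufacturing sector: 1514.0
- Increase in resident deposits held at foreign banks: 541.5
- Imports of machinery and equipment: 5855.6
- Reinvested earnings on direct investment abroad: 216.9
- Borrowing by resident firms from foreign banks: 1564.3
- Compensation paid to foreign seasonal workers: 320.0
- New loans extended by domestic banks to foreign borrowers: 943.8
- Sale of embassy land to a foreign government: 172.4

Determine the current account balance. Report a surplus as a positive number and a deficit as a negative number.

Goods: 2893.9 - 5855.6 = -2961.7
Services: 1101.5 - 773.4 - 923.4 = -595.3
Primary income: 216.9 - 320.0 - 639.9 + 774.7 = 31.7
Current account = (-2961.7) + (-595.3) + 31.7 = -3525.3
(Excluded from the current account — financial account: inward foreign direct investment in the manufacturing sector 1514.0, increase in resident deposits held at foreign banks 541.5, borrowing by resident firms from foreign banks 1564.3, new loans extended by domestic banks to foreign borrowers 943.8; capital account: sale of embassy land to a foreign government 172.4.)

-3525.3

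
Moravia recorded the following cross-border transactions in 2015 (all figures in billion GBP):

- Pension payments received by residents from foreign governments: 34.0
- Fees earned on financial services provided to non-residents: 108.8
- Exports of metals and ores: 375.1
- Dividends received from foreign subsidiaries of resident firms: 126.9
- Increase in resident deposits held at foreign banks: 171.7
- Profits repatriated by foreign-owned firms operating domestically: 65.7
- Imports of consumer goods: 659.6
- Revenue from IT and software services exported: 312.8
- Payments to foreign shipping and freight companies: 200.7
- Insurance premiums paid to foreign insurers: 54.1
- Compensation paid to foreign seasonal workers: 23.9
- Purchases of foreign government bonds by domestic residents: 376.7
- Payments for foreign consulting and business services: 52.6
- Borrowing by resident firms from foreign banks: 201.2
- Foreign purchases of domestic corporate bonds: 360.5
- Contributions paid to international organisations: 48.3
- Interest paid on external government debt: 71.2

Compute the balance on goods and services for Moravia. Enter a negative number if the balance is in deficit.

-170.3

Goods: -659.6 + 375.1 = -284.5
Services: -54.1 - 200.7 + 312.8 - 52.6 + 108.8 = 114.2
Trade balance = -284.5 + 114.2 = -170.3
(Excluded from the trade balance — secondary income: pension payments received by residents from foreign governments 34.0, contributions paid to international organisations 48.3; primary income: dividends received from foreign subsidiaries of resident firms 126.9, profits repatriated by foreign-owned firms operating domestically 65.7, compensation paid to foreign seasonal workers 23.9, interest paid on external government debt 71.2; financial account: increase in resident deposits held at foreign banks 171.7, purchases of foreign government bonds by domestic residents 376.7, borrowing by resident firms from foreign banks 201.2, foreign purchases of domestic corporate bonds 360.5.)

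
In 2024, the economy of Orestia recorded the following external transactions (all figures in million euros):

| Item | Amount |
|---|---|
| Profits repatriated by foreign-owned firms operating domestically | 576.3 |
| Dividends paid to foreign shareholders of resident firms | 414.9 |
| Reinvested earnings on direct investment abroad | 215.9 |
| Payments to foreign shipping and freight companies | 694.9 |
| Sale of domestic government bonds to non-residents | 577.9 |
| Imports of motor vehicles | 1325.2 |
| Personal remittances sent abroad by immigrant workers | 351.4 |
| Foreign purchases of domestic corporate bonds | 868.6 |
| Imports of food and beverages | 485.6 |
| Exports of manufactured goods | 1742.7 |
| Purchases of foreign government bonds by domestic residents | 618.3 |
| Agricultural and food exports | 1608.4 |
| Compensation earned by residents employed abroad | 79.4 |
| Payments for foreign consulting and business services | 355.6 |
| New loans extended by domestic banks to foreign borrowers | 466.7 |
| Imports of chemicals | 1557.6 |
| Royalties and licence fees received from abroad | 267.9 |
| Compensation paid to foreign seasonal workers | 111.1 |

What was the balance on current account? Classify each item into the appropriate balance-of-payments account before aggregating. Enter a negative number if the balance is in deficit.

-1958.3

Goods: 1742.7 - 1557.6 - 485.6 + 1608.4 - 1325.2 = -17.3
Services: 267.9 - 694.9 - 355.6 = -782.6
Primary income: 79.4 + 215.9 - 576.3 - 414.9 - 111.1 = -807.0
Secondary income: -351.4
Current account = (-17.3) + (-782.6) + (-807.0) + (-351.4) = -1958.3
(Excluded from the current account — financial account: sale of domestic government bonds to non-residents 577.9, foreign purchases of domestic corporate bonds 868.6, purchases of foreign government bonds by domestic residents 618.3, new loans extended by domestic banks to foreign borrowers 466.7.)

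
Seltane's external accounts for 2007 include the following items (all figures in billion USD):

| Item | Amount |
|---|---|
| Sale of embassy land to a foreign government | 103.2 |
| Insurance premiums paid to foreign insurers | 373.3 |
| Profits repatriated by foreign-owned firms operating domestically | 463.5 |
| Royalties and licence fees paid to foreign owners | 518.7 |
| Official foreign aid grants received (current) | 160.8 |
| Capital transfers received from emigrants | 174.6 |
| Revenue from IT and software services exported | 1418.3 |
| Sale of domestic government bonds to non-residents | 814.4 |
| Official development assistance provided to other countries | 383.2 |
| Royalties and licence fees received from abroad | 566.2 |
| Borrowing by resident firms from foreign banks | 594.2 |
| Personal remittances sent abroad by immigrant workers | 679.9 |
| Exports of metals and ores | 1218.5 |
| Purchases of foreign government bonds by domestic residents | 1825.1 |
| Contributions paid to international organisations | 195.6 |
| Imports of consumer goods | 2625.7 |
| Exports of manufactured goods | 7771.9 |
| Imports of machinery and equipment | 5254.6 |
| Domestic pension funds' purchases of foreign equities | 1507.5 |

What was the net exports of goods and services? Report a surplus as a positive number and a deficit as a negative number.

Goods: 7771.9 + 1218.5 - 2625.7 - 5254.6 = 1110.1
Services: 566.2 - 518.7 - 373.3 + 1418.3 = 1092.5
Trade balance = 1110.1 + 1092.5 = 2202.6
(Excluded from the trade balance — capital account: sale of embassy land to a foreign government 103.2, capital transfers received from emigrants 174.6; primary income: profits repatriated by foreign-owned firms operating domestically 463.5; secondary income: official foreign aid grants received (current) 160.8, official development assistance provided to other countries 383.2, personal remittances sent abroad by immigrant workers 679.9, contributions paid to international organisations 195.6; financial account: sale of domestic government bonds to non-residents 814.4, borrowing by resident firms from foreign banks 594.2, purchases of foreign government bonds by domestic residents 1825.1, domestic pension funds' purchases of foreign equities 1507.5.)

2202.6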